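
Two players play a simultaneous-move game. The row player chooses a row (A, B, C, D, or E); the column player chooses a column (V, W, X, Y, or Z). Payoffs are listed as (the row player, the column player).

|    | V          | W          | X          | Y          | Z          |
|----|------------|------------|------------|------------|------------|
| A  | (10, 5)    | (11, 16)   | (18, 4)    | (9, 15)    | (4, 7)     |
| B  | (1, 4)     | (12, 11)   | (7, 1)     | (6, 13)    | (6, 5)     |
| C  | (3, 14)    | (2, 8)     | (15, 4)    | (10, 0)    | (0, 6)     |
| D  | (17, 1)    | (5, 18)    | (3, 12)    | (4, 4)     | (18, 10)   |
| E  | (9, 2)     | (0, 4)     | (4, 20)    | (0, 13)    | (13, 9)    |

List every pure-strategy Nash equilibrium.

No pure-strategy Nash equilibrium

Find each player's best response to every opponent strategy; NE are the intersections.
The row player's best responses — vs V: D (payoff 17); vs W: B (payoff 12); vs X: A (payoff 18); vs Y: C (payoff 10); vs Z: D (payoff 18).
The column player's best responses — vs A: W (payoff 16); vs B: Y (payoff 13); vs C: V (payoff 14); vs D: W (payoff 18); vs E: X (payoff 20).
No cell has both players best-responding. For instance, the row player's best reply to Y is C, but against C the column player prefers V over Y.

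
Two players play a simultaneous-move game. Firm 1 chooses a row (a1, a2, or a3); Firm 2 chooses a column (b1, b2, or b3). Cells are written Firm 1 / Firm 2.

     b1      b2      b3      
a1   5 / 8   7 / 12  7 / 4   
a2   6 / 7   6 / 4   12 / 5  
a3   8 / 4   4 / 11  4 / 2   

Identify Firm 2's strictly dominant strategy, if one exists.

A strategy is strictly dominant if it gives Firm 2 a strictly higher payoff than every other strategy, against every choice by the opponent.
b1 is not dominant: against a1, b2 gives 12 > 8.
b2 is not dominant: against a2, b1 gives 7 > 4.
b3 is not dominant: against a1, b1 gives 8 > 4.
No single strategy is best against every opponent action.

None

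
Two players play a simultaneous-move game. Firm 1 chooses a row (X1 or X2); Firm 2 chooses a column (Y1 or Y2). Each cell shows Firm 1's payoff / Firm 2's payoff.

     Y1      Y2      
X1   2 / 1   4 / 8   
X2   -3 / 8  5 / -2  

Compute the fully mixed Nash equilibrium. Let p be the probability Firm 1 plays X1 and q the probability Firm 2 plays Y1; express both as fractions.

p = 10/17, q = 1/6

Each player's mixing probability is pinned down by making the *other* player indifferent.
Firm 2 indifferent between Y1 and Y2: p·1 + (1−p)·8 = p·8 + (1−p)·(-2) ⟹ 8 + (-7)p = (-2) + 10p ⟹ p = 10/17.
Firm 1 indifferent between X1 and X2: q·2 + (1−q)·4 = q·(-3) + (1−q)·5 ⟹ 4 + (-2)q = 5 + (-8)q ⟹ q = 1/6.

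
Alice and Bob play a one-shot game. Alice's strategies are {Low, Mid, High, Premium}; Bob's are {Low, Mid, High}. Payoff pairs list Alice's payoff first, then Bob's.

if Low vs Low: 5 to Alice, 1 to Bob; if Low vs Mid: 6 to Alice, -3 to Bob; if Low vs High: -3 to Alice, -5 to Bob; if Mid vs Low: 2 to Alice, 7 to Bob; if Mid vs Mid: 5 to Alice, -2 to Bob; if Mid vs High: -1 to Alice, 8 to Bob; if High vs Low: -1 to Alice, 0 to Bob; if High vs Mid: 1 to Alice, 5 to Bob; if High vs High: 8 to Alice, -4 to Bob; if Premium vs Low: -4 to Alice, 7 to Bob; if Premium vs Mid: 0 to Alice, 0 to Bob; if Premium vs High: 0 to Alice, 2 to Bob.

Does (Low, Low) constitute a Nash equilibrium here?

Yes

Holding Bob at Low: Alice gets 5 from Low, versus 2 from Mid, -1 from High, -4 from Premium. No profitable deviation for Alice.
Holding Alice at Low: Bob gets 1 from Low, versus -3 from Mid, -5 from High. No profitable deviation for Bob either.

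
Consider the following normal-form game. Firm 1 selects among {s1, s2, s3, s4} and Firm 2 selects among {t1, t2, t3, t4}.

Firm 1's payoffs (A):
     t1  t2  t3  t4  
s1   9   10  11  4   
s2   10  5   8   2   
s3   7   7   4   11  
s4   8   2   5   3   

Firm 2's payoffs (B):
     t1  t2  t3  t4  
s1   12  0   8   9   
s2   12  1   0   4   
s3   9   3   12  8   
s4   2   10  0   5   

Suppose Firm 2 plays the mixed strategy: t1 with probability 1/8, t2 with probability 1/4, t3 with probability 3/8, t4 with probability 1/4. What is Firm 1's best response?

Compute Firm 1's expected payoff from each pure strategy against the given mix.
s1: (1/8)·9 + (1/4)·10 + (3/8)·11 + (1/4)·4 = 35/4
s2: (1/8)·10 + (1/4)·5 + (3/8)·8 + (1/4)·2 = 6
s3: (1/8)·7 + (1/4)·7 + (3/8)·4 + (1/4)·11 = 55/8
s4: (1/8)·8 + (1/4)·2 + (3/8)·5 + (1/4)·3 = 33/8
Highest expected payoff is 35/4, from s1.

s1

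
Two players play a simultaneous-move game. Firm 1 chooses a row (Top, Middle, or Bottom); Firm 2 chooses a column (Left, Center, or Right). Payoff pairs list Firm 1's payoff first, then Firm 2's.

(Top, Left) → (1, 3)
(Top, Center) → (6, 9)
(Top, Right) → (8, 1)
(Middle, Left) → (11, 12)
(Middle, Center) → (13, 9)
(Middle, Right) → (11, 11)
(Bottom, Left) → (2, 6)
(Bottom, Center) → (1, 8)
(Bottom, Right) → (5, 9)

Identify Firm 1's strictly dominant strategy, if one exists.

Middle

A strategy is strictly dominant if it gives Firm 1 a strictly higher payoff than every other strategy, against every choice by the opponent.
Middle strictly dominates: vs Left: 11 > each of {1, 2}; vs Center: 13 > each of {6, 1}; vs Right: 11 > each of {8, 5}.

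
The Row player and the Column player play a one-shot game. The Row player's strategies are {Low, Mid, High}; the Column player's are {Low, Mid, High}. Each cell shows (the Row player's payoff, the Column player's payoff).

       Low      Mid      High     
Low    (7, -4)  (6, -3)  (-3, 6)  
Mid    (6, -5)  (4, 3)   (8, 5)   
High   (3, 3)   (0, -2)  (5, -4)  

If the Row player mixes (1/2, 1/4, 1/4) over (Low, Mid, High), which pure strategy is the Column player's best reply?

Compute the Column player's expected payoff from each pure strategy against the given mix.
Low: (1/2)·(-4) + (1/4)·(-5) + (1/4)·3 = -5/2
Mid: (1/2)·(-3) + (1/4)·3 + (1/4)·(-2) = -5/4
High: (1/2)·6 + (1/4)·5 + (1/4)·(-4) = 13/4
Highest expected payoff is 13/4, from High.

High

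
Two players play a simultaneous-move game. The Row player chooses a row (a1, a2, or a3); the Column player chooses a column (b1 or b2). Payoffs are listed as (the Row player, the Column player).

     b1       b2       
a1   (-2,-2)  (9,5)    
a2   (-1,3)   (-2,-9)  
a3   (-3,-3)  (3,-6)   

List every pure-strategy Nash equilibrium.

(a1, b2) and (a2, b1)

A profile is a Nash equilibrium when each player is best-responding to the other.
The Row player's best responses — vs b1: a2 (payoff -1); vs b2: a1 (payoff 9).
The Column player's best responses — vs a1: b2 (payoff 5); vs a2: b1 (payoff 3); vs a3: b1 (payoff -3).
Mutual best responses occur at (a1, b2) and (a2, b1); at each, neither player gains by switching.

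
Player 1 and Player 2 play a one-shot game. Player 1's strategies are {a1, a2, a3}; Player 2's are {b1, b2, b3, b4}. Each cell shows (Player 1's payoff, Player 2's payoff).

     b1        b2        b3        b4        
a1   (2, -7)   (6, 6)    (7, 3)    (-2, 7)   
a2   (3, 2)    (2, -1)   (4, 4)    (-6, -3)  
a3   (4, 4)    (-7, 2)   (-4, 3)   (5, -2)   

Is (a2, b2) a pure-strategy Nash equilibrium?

Holding Player 2 at b2: Player 1 gets 2 from a2 but could get 6 by switching to a1. Player 1 has a profitable deviation.

No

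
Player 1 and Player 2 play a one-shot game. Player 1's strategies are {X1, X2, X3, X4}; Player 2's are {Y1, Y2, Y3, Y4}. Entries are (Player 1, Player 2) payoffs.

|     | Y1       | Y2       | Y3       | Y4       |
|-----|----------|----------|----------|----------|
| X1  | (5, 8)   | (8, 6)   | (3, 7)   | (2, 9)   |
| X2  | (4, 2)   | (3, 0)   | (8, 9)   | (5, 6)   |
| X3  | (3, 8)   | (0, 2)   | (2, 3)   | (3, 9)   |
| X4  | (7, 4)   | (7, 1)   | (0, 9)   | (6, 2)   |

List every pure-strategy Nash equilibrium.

Check mutual best responses: a cell is a NE iff neither player can gain by unilaterally deviating.
Player 1's best responses — vs Y1: X4 (payoff 7); vs Y2: X1 (payoff 8); vs Y3: X2 (payoff 8); vs Y4: X4 (payoff 6).
Player 2's best responses — vs X1: Y4 (payoff 9); vs X2: Y3 (payoff 9); vs X3: Y4 (payoff 9); vs X4: Y3 (payoff 9).
The only mutual best response is (X2, Y3); neither player gains by switching there.

(X2, Y3)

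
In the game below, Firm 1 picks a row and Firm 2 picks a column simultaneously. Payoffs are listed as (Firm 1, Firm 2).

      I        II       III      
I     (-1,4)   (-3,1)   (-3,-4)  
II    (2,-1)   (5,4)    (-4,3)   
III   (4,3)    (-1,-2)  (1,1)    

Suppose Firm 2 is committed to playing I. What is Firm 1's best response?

With Firm 2 fixed at I, Firm 1's payoffs are: I → -1, II → 2, III → 4.
The maximum is 4, achieved by III.

III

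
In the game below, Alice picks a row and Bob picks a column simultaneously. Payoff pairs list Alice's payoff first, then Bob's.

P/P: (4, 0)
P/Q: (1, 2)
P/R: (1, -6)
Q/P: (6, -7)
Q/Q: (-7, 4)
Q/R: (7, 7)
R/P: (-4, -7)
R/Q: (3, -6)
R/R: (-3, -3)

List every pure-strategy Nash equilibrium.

Find each player's best response to every opponent strategy; NE are the intersections.
Alice's best responses — vs P: Q (payoff 6); vs Q: R (payoff 3); vs R: Q (payoff 7).
Bob's best responses — vs P: Q (payoff 2); vs Q: R (payoff 7); vs R: R (payoff -3).
The only mutual best response is (Q, R); neither player gains by switching there.

(Q, R)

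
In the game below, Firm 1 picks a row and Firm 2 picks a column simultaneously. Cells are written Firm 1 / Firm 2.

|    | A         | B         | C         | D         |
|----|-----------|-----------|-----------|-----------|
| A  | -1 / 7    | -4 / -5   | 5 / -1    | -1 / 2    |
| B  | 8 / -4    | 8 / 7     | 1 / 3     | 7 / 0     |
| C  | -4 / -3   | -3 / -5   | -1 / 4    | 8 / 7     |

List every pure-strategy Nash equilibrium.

Find each player's best response to every opponent strategy; NE are the intersections.
Firm 1's best responses — vs A: B (payoff 8); vs B: B (payoff 8); vs C: A (payoff 5); vs D: C (payoff 8).
Firm 2's best responses — vs A: A (payoff 7); vs B: B (payoff 7); vs C: D (payoff 7).
Mutual best responses occur at (B, B) and (C, D); at each, neither player gains by switching.

(B, B) and (C, D)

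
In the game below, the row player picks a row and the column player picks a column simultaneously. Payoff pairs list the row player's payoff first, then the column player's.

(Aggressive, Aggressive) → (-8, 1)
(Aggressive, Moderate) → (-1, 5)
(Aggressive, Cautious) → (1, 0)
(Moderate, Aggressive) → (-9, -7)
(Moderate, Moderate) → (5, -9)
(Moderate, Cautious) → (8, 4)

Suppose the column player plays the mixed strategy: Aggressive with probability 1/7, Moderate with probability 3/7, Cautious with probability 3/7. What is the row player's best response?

The row player's best reply maximizes expected payoff against the mix.
Aggressive: (1/7)·(-8) + (3/7)·(-1) + (3/7)·1 = -8/7
Moderate: (1/7)·(-9) + (3/7)·5 + (3/7)·8 = 30/7
Highest expected payoff is 30/7, from Moderate.

Moderate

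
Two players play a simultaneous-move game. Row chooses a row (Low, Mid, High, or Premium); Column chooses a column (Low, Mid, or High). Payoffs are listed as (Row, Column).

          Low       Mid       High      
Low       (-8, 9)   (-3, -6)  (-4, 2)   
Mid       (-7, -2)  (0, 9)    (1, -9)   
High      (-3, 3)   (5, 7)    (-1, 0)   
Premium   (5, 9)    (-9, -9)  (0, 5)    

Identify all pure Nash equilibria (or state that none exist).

Find each player's best response to every opponent strategy; NE are the intersections.
Row's best responses — vs Low: Premium (payoff 5); vs Mid: High (payoff 5); vs High: Mid (payoff 1).
Column's best responses — vs Low: Low (payoff 9); vs Mid: Mid (payoff 9); vs High: Mid (payoff 7); vs Premium: Low (payoff 9).
Mutual best responses occur at (High, Mid) and (Premium, Low); at each, neither player gains by switching.

(High, Mid) and (Premium, Low)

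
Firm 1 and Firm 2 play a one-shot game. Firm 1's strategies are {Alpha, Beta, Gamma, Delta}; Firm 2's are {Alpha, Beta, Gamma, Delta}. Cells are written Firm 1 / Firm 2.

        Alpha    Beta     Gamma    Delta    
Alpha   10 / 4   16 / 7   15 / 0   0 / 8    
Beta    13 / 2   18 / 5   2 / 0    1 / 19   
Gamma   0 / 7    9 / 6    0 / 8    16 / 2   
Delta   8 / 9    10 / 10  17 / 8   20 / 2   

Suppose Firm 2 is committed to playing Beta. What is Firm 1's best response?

Beta

With Firm 2 fixed at Beta, Firm 1's payoffs are: Alpha → 16, Beta → 18, Gamma → 9, Delta → 10.
The maximum is 18, achieved by Beta.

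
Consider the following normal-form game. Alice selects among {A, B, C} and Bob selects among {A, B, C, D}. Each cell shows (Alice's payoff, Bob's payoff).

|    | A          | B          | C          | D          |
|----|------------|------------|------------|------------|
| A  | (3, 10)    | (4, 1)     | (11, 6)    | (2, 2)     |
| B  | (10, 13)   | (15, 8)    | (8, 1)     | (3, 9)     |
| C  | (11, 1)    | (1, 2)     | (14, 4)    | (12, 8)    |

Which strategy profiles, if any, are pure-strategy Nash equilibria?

Find each player's best response to every opponent strategy; NE are the intersections.
Alice's best responses — vs A: C (payoff 11); vs B: B (payoff 15); vs C: C (payoff 14); vs D: C (payoff 12).
Bob's best responses — vs A: A (payoff 10); vs B: A (payoff 13); vs C: D (payoff 8).
The only mutual best response is (C, D); neither player gains by switching there.

(C, D)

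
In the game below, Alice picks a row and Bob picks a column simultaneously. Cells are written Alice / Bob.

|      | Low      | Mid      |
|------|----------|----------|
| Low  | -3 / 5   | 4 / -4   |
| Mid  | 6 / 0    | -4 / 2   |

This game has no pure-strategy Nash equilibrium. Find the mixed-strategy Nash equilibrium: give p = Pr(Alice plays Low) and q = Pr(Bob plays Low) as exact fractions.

In a mixed NE each player is indifferent between their pure strategies, so the opponent's mix sets the indifference.
Bob indifferent between Low and Mid: p·5 + (1−p)·0 = p·(-4) + (1−p)·2 ⟹ 0 + 5p = 2 + (-6)p ⟹ p = 2/11.
Alice indifferent between Low and Mid: q·(-3) + (1−q)·4 = q·6 + (1−q)·(-4) ⟹ 4 + (-7)q = (-4) + 10q ⟹ q = 8/17.

p = 2/11, q = 8/17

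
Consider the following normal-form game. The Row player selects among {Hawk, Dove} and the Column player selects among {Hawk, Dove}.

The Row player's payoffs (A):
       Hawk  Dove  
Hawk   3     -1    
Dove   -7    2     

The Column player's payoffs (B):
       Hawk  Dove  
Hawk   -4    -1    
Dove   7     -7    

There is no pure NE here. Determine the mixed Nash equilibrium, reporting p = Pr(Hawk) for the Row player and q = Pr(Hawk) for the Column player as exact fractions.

In a mixed NE each player is indifferent between their pure strategies, so the opponent's mix sets the indifference.
The Column player indifferent between Hawk and Dove: p·(-4) + (1−p)·7 = p·(-1) + (1−p)·(-7) ⟹ 7 + (-11)p = (-7) + 6p ⟹ p = 14/17.
The Row player indifferent between Hawk and Dove: q·3 + (1−q)·(-1) = q·(-7) + (1−q)·2 ⟹ (-1) + 4q = 2 + (-9)q ⟹ q = 3/13.

p = 14/17, q = 3/13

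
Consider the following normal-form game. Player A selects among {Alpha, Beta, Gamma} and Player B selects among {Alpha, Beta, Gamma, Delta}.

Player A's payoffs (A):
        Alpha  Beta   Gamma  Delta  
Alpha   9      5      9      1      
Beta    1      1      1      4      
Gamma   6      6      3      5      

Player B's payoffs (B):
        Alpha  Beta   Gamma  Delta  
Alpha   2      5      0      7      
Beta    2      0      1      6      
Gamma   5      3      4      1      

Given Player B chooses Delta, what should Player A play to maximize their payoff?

Gamma

With Player B fixed at Delta, Player A's payoffs are: Alpha → 1, Beta → 4, Gamma → 5.
The maximum is 5, achieved by Gamma.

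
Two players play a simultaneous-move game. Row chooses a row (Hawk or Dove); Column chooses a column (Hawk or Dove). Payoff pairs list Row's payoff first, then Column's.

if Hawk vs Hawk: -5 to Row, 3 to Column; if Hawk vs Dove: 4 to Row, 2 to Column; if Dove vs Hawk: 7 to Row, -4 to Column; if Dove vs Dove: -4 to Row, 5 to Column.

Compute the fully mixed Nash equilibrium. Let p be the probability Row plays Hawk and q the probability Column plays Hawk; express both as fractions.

In a mixed NE each player is indifferent between their pure strategies, so the opponent's mix sets the indifference.
Column indifferent between Hawk and Dove: p·3 + (1−p)·(-4) = p·2 + (1−p)·5 ⟹ (-4) + 7p = 5 + (-3)p ⟹ p = 9/10.
Row indifferent between Hawk and Dove: q·(-5) + (1−q)·4 = q·7 + (1−q)·(-4) ⟹ 4 + (-9)q = (-4) + 11q ⟹ q = 2/5.

p = 9/10, q = 2/5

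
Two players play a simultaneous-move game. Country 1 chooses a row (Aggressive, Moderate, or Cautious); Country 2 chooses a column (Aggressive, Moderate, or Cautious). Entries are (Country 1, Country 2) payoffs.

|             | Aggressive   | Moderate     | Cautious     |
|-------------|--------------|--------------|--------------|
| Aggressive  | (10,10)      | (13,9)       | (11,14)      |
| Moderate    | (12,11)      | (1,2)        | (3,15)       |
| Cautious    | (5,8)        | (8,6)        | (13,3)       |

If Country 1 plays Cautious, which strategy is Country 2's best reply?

With Country 1 fixed at Cautious, Country 2's payoffs are: Aggressive → 8, Moderate → 6, Cautious → 3.
The maximum is 8, achieved by Aggressive.

Aggressive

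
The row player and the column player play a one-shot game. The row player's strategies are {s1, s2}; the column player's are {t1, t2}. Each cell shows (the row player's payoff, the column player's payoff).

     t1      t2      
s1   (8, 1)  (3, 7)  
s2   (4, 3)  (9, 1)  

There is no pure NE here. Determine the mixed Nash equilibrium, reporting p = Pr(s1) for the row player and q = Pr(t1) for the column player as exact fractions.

p = 1/4, q = 3/5

Each player's mixing probability is pinned down by making the *other* player indifferent.
The column player indifferent between t1 and t2: p·1 + (1−p)·3 = p·7 + (1−p)·1 ⟹ 3 + (-2)p = 1 + 6p ⟹ p = 1/4.
The row player indifferent between s1 and s2: q·8 + (1−q)·3 = q·4 + (1−q)·9 ⟹ 3 + 5q = 9 + (-5)q ⟹ q = 3/5.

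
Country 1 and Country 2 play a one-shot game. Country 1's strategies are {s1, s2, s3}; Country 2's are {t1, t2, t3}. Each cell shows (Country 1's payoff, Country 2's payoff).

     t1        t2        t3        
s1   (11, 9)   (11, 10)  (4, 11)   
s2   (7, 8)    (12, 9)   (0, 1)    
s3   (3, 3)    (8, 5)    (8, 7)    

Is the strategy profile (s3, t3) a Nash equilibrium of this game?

Holding Country 2 at t3: Country 1 gets 8 from s3, versus 4 from s1, 0 from s2. No profitable deviation for Country 1.
Holding Country 1 at s3: Country 2 gets 7 from t3, versus 3 from t1, 5 from t2. No profitable deviation for Country 2 either.

Yes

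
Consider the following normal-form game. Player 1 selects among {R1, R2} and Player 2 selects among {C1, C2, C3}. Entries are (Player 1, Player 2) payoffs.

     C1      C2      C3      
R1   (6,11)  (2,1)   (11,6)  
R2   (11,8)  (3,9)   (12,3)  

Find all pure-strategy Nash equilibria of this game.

Find each player's best response to every opponent strategy; NE are the intersections.
Player 1's best responses — vs C1: R2 (payoff 11); vs C2: R2 (payoff 3); vs C3: R2 (payoff 12).
Player 2's best responses — vs R1: C1 (payoff 11); vs R2: C2 (payoff 9).
The only mutual best response is (R2, C2); neither player gains by switching there.

(R2, C2)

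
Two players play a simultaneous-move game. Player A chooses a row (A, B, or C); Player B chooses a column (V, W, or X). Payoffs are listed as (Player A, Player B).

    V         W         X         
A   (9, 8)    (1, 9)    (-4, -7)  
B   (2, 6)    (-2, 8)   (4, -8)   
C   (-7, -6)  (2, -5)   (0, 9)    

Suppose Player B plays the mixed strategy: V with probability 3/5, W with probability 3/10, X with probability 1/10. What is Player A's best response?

Player A's best reply maximizes expected payoff against the mix.
A: (3/5)·9 + (3/10)·1 + (1/10)·(-4) = 53/10
B: (3/5)·2 + (3/10)·(-2) + (1/10)·4 = 1
C: (3/5)·(-7) + (3/10)·2 + (1/10)·0 = -18/5
Highest expected payoff is 53/10, from A.

A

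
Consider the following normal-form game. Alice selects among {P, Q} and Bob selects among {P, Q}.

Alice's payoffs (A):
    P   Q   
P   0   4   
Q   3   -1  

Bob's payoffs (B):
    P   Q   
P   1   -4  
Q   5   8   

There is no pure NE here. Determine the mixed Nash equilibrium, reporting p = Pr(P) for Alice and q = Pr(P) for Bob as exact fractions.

In a mixed NE each player is indifferent between their pure strategies, so the opponent's mix sets the indifference.
Bob indifferent between P and Q: p·1 + (1−p)·5 = p·(-4) + (1−p)·8 ⟹ 5 + (-4)p = 8 + (-12)p ⟹ p = 3/8.
Alice indifferent between P and Q: q·0 + (1−q)·4 = q·3 + (1−q)·(-1) ⟹ 4 + (-4)q = (-1) + 4q ⟹ q = 5/8.

p = 3/8, q = 5/8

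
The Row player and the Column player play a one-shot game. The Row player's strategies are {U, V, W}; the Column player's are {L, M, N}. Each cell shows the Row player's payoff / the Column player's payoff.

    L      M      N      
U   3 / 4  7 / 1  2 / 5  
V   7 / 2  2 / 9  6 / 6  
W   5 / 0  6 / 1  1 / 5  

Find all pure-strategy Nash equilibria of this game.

There is no pure-strategy Nash equilibrium

A profile is a Nash equilibrium when each player is best-responding to the other.
The Row player's best responses — vs L: V (payoff 7); vs M: U (payoff 7); vs N: V (payoff 6).
The Column player's best responses — vs U: N (payoff 5); vs V: M (payoff 9); vs W: N (payoff 5).
No cell has both players best-responding. For instance, the Row player's best reply to L is V, but against V the Column player prefers M over L.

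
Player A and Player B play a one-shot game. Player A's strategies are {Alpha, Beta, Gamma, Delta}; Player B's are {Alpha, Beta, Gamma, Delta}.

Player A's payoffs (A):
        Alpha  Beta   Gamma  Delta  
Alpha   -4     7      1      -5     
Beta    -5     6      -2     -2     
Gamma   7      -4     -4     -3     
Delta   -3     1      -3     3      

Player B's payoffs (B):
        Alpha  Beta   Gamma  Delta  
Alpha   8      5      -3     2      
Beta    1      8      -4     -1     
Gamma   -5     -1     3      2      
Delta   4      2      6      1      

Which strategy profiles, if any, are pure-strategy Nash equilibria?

None

Check mutual best responses: a cell is a NE iff neither player can gain by unilaterally deviating.
Player A's best responses — vs Alpha: Gamma (payoff 7); vs Beta: Alpha (payoff 7); vs Gamma: Alpha (payoff 1); vs Delta: Delta (payoff 3).
Player B's best responses — vs Alpha: Alpha (payoff 8); vs Beta: Beta (payoff 8); vs Gamma: Gamma (payoff 3); vs Delta: Gamma (payoff 6).
No cell has both players best-responding. For instance, Player A's best reply to Beta is Alpha, but against Alpha Player B prefers Alpha over Beta.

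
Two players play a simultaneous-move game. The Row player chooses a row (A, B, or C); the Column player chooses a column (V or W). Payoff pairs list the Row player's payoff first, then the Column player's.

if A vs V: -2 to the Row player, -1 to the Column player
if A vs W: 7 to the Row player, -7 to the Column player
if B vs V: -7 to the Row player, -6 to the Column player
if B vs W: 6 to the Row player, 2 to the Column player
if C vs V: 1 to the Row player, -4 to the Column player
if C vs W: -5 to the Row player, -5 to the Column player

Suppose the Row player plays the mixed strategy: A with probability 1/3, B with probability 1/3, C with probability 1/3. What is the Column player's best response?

The Column player's best reply maximizes expected payoff against the mix.
V: (1/3)·(-1) + (1/3)·(-6) + (1/3)·(-4) = -11/3
W: (1/3)·(-7) + (1/3)·2 + (1/3)·(-5) = -10/3
Highest expected payoff is -10/3, from W.

W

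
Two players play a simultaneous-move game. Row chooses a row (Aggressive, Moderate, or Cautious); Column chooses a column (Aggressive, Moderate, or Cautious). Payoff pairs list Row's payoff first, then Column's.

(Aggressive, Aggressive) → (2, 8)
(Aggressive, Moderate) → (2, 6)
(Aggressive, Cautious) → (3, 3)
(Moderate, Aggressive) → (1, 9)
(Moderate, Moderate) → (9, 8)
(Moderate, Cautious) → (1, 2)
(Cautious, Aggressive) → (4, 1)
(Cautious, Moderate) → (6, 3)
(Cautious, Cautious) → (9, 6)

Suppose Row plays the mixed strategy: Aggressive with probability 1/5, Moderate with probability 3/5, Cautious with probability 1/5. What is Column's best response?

Aggressive

Column's best reply maximizes expected payoff against the mix.
Aggressive: (1/5)·8 + (3/5)·9 + (1/5)·1 = 36/5
Moderate: (1/5)·6 + (3/5)·8 + (1/5)·3 = 33/5
Cautious: (1/5)·3 + (3/5)·2 + (1/5)·6 = 3
Highest expected payoff is 36/5, from Aggressive.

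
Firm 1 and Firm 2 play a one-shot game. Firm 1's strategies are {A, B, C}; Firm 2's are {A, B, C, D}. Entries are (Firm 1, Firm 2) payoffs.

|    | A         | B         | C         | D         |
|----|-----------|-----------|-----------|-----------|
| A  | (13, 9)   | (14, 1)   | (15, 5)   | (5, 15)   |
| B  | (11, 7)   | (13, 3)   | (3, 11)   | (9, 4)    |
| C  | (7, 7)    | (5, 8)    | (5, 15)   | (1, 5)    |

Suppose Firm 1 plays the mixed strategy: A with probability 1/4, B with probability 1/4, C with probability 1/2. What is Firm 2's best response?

C

Compute Firm 2's expected payoff from each pure strategy against the given mix.
A: (1/4)·9 + (1/4)·7 + (1/2)·7 = 15/2
B: (1/4)·1 + (1/4)·3 + (1/2)·8 = 5
C: (1/4)·5 + (1/4)·11 + (1/2)·15 = 23/2
D: (1/4)·15 + (1/4)·4 + (1/2)·5 = 29/4
Highest expected payoff is 23/2, from C.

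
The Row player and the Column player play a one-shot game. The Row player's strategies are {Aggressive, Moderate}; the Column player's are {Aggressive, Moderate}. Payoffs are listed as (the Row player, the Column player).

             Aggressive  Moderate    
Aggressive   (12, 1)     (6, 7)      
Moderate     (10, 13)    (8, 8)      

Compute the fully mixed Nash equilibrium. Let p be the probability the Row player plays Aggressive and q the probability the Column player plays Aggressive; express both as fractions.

Each player's mixing probability is pinned down by making the *other* player indifferent.
The Column player indifferent between Aggressive and Moderate: p·1 + (1−p)·13 = p·7 + (1−p)·8 ⟹ 13 + (-12)p = 8 + (-1)p ⟹ p = 5/11.
The Row player indifferent between Aggressive and Moderate: q·12 + (1−q)·6 = q·10 + (1−q)·8 ⟹ 6 + 6q = 8 + 2q ⟹ q = 1/2.

p = 5/11, q = 1/2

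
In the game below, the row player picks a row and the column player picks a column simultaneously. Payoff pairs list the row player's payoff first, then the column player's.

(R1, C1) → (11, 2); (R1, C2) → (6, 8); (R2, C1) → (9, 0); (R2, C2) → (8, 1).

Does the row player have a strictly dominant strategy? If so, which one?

None

Check whether one of the row player's strategies beats all alternatives regardless of what the opponent does.
R1 is not dominant: against C2, R2 gives 8 > 6.
R2 is not dominant: against C1, R1 gives 11 > 9.
No single strategy is best against every opponent action.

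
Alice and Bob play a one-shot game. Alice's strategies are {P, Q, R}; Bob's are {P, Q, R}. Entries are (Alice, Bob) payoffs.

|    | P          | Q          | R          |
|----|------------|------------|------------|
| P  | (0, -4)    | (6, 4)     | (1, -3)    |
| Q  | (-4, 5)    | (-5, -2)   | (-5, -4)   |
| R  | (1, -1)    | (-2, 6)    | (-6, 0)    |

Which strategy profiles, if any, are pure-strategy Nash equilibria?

(P, Q)

A profile is a Nash equilibrium when each player is best-responding to the other.
Alice's best responses — vs P: R (payoff 1); vs Q: P (payoff 6); vs R: P (payoff 1).
Bob's best responses — vs P: Q (payoff 4); vs Q: P (payoff 5); vs R: Q (payoff 6).
The only mutual best response is (P, Q); neither player gains by switching there.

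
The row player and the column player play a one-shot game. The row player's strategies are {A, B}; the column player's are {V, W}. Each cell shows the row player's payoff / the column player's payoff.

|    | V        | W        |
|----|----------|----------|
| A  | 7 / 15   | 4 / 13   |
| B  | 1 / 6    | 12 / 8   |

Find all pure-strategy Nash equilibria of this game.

Check mutual best responses: a cell is a NE iff neither player can gain by unilaterally deviating.
The row player's best responses — vs V: A (payoff 7); vs W: B (payoff 12).
The column player's best responses — vs A: V (payoff 15); vs B: W (payoff 8).
Mutual best responses occur at (A, V) and (B, W); at each, neither player gains by switching.

(A, V) and (B, W)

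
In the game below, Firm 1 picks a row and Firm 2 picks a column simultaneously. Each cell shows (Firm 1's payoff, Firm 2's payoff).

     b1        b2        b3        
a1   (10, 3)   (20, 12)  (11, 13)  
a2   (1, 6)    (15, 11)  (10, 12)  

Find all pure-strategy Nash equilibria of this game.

(a1, b3)

Check mutual best responses: a cell is a NE iff neither player can gain by unilaterally deviating.
Firm 1's best responses — vs b1: a1 (payoff 10); vs b2: a1 (payoff 20); vs b3: a1 (payoff 11).
Firm 2's best responses — vs a1: b3 (payoff 13); vs a2: b3 (payoff 12).
The only mutual best response is (a1, b3); neither player gains by switching there.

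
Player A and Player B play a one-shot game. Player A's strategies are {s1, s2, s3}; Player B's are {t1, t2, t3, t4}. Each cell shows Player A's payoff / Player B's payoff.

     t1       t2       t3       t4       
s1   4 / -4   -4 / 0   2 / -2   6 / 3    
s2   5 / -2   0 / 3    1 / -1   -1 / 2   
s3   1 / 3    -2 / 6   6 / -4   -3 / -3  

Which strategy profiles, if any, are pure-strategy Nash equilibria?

Check mutual best responses: a cell is a NE iff neither player can gain by unilaterally deviating.
Player A's best responses — vs t1: s2 (payoff 5); vs t2: s2 (payoff 0); vs t3: s3 (payoff 6); vs t4: s1 (payoff 6).
Player B's best responses — vs s1: t4 (payoff 3); vs s2: t2 (payoff 3); vs s3: t2 (payoff 6).
Mutual best responses occur at (s1, t4) and (s2, t2); at each, neither player gains by switching.

(s1, t4) and (s2, t2)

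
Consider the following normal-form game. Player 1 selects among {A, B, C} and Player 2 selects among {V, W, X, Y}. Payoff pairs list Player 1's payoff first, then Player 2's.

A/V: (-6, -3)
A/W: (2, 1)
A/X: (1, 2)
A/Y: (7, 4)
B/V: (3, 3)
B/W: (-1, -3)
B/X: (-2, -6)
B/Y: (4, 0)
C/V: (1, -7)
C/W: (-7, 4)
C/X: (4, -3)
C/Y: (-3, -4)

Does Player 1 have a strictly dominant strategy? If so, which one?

Check whether one of Player 1's strategies beats all alternatives regardless of what the opponent does.
A is not dominant: against V, B gives 3 > -6.
B is not dominant: against W, A gives 2 > -1.
C is not dominant: against V, B gives 3 > 1.
No single strategy is best against every opponent action.

No strictly dominant strategy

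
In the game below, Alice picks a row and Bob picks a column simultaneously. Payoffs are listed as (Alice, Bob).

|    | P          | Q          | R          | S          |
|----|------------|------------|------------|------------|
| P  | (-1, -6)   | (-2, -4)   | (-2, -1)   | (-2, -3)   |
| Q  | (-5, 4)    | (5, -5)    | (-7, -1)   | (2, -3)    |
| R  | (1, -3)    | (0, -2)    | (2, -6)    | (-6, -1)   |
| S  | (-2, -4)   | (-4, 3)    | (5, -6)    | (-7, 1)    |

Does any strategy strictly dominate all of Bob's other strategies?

None

A strategy is strictly dominant if it gives Bob a strictly higher payoff than every other strategy, against every choice by the opponent.
P is not dominant: against P, Q gives -4 > -6.
Q is not dominant: against P, R gives -1 > -4.
R is not dominant: against Q, P gives 4 > -1.
S is not dominant: against P, R gives -1 > -3.
No single strategy is best against every opponent action.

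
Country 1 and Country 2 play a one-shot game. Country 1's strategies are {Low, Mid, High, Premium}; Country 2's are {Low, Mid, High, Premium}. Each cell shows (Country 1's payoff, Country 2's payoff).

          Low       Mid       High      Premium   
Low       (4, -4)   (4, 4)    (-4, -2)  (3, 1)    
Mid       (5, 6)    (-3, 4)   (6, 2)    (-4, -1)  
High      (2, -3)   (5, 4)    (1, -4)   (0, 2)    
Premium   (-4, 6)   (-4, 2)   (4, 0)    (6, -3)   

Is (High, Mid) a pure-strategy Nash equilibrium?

Yes

Holding Country 2 at Mid: Country 1 gets 5 from High, versus 4 from Low, -3 from Mid, -4 from Premium. No profitable deviation for Country 1.
Holding Country 1 at High: Country 2 gets 4 from Mid, versus -3 from Low, -4 from High, 2 from Premium. No profitable deviation for Country 2 either.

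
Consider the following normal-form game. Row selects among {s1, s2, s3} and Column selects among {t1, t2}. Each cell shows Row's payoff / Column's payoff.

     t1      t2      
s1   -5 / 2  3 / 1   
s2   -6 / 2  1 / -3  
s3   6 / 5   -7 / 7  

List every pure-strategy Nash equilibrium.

None

Check mutual best responses: a cell is a NE iff neither player can gain by unilaterally deviating.
Row's best responses — vs t1: s3 (payoff 6); vs t2: s1 (payoff 3).
Column's best responses — vs s1: t1 (payoff 2); vs s2: t1 (payoff 2); vs s3: t2 (payoff 7).
No cell has both players best-responding. For instance, Row's best reply to t2 is s1, but against s1 Column prefers t1 over t2.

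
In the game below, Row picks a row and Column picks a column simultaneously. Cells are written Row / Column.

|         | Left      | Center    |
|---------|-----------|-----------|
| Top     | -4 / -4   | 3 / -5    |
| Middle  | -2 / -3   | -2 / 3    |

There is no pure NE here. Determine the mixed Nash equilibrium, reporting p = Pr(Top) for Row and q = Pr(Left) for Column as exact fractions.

p = 6/7, q = 5/7

In a mixed NE each player is indifferent between their pure strategies, so the opponent's mix sets the indifference.
Column indifferent between Left and Center: p·(-4) + (1−p)·(-3) = p·(-5) + (1−p)·3 ⟹ (-3) + (-1)p = 3 + (-8)p ⟹ p = 6/7.
Row indifferent between Top and Middle: q·(-4) + (1−q)·3 = q·(-2) + (1−q)·(-2) ⟹ 3 + (-7)q = (-2) + 0q ⟹ q = 5/7.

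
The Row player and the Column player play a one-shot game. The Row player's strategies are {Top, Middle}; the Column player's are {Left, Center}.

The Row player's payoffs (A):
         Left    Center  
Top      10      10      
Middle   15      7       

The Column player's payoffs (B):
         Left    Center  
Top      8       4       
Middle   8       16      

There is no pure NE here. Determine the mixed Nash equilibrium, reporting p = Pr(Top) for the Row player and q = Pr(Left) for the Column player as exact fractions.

Each player's mixing probability is pinned down by making the *other* player indifferent.
The Column player indifferent between Left and Center: p·8 + (1−p)·8 = p·4 + (1−p)·16 ⟹ 8 + 0p = 16 + (-12)p ⟹ p = 2/3.
The Row player indifferent between Top and Middle: q·10 + (1−q)·10 = q·15 + (1−q)·7 ⟹ 10 + 0q = 7 + 8q ⟹ q = 3/8.

p = 2/3, q = 3/8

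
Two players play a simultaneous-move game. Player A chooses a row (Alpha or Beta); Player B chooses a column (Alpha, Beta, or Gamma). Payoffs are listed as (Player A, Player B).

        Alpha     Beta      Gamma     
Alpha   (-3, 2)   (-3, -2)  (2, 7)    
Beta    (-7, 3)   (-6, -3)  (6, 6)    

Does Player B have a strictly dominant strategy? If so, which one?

Check whether one of Player B's strategies beats all alternatives regardless of what the opponent does.
Gamma strictly dominates: vs Alpha: 7 > each of {2, -2}; vs Beta: 6 > each of {3, -3}.

Gamma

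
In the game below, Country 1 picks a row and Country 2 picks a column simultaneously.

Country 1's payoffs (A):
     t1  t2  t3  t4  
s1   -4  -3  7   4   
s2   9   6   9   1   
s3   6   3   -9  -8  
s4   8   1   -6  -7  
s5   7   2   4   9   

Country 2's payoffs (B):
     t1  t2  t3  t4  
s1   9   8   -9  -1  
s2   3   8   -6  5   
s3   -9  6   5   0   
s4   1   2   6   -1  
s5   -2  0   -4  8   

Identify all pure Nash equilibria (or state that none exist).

Find each player's best response to every opponent strategy; NE are the intersections.
Country 1's best responses — vs t1: s2 (payoff 9); vs t2: s2 (payoff 6); vs t3: s2 (payoff 9); vs t4: s5 (payoff 9).
Country 2's best responses — vs s1: t1 (payoff 9); vs s2: t2 (payoff 8); vs s3: t2 (payoff 6); vs s4: t3 (payoff 6); vs s5: t4 (payoff 8).
Mutual best responses occur at (s2, t2) and (s5, t4); at each, neither player gains by switching.

(s2, t2) and (s5, t4)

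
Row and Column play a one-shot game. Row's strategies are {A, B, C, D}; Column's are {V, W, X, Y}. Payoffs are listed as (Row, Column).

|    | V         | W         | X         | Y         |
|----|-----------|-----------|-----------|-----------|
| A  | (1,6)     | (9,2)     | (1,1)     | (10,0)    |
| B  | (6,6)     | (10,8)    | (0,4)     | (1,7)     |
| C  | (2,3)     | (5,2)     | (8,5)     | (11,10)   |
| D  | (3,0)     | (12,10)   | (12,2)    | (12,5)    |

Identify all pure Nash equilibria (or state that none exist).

(D, W)

Check mutual best responses: a cell is a NE iff neither player can gain by unilaterally deviating.
Row's best responses — vs V: B (payoff 6); vs W: D (payoff 12); vs X: D (payoff 12); vs Y: D (payoff 12).
Column's best responses — vs A: V (payoff 6); vs B: W (payoff 8); vs C: Y (payoff 10); vs D: W (payoff 10).
The only mutual best response is (D, W); neither player gains by switching there.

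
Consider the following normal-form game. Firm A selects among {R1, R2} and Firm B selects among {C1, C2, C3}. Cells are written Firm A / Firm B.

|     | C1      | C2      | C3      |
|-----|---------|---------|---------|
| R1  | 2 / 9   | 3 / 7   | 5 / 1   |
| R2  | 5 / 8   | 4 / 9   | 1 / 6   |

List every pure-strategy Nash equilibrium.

(R2, C2)

Find each player's best response to every opponent strategy; NE are the intersections.
Firm A's best responses — vs C1: R2 (payoff 5); vs C2: R2 (payoff 4); vs C3: R1 (payoff 5).
Firm B's best responses — vs R1: C1 (payoff 9); vs R2: C2 (payoff 9).
The only mutual best response is (R2, C2); neither player gains by switching there.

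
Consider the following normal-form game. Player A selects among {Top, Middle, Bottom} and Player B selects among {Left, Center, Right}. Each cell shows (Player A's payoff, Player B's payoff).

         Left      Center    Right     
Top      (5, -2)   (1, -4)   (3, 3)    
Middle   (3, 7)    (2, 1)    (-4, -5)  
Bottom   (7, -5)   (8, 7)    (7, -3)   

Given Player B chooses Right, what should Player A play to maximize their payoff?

With Player B fixed at Right, Player A's payoffs are: Top → 3, Middle → -4, Bottom → 7.
The maximum is 7, achieved by Bottom.

Bottom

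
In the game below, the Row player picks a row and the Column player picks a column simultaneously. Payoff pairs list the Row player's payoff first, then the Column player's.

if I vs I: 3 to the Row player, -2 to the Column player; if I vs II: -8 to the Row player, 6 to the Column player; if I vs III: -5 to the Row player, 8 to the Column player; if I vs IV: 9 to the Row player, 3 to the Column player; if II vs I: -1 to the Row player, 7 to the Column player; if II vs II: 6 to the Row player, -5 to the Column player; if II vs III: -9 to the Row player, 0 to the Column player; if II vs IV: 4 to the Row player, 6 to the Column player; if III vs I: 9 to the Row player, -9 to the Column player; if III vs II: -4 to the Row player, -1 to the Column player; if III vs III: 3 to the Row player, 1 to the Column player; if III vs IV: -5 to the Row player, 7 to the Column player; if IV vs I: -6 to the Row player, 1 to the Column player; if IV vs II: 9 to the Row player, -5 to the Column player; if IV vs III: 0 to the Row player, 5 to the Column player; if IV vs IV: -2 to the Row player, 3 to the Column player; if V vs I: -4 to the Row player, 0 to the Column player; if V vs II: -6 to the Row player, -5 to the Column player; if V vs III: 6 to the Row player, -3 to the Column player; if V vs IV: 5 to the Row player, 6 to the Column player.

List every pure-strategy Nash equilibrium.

There is no pure-strategy Nash equilibrium

A profile is a Nash equilibrium when each player is best-responding to the other.
The Row player's best responses — vs I: III (payoff 9); vs II: IV (payoff 9); vs III: V (payoff 6); vs IV: I (payoff 9).
The Column player's best responses — vs I: III (payoff 8); vs II: I (payoff 7); vs III: IV (payoff 7); vs IV: III (payoff 5); vs V: IV (payoff 6).
No cell has both players best-responding. For instance, the Row player's best reply to III is V, but against V the Column player prefers IV over III.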